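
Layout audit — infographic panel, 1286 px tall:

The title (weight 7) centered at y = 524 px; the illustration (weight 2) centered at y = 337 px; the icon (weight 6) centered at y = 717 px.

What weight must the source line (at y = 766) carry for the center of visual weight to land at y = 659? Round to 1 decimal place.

w ≈ 11.6

Fixed elements: Σw = 7 + 2 + 6 = 15, Σw·y = 7·524 + 2·337 + 6·717 = 8644.
Set Σw·y/Σw = 659: (8644 + 766w) = 659·(15 + w).
Rearranging, w·(766 − 659) = 659·15 − 8644 = 1241, so w ≈ 1241/107 = 11.60.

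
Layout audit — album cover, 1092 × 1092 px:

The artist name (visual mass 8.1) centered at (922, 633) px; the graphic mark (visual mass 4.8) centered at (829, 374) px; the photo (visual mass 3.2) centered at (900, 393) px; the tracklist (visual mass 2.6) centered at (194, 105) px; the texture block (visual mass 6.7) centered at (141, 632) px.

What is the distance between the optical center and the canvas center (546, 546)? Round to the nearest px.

≈ 88 px

Σw = 8.1 + 4.8 + 3.2 + 2.6 + 6.7 = 25.4.
x-moment: 8.1·922 + 4.8·829 + 3.2·900 + 2.6·194 + 6.7·141 = 15776.5; centroid 15776.5/25.4 ≈ 621.12.
y-moment: 8.1·633 + 4.8·374 + 3.2·393 + 2.6·105 + 6.7·632 = 12687.5; centroid 12687.5/25.4 ≈ 499.51.
Relative to (546, 546): Δ = (75.12, -46.49); |Δ| = √(75.12² + -46.49²) ≈ 88.35.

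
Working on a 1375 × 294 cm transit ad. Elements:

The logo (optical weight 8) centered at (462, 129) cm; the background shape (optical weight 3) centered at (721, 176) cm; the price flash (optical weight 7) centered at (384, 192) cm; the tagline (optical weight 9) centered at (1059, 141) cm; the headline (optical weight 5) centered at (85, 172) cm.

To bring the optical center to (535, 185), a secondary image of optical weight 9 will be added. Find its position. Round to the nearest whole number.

New total weight: (8 + 3 + 7 + 9 + 5) + 9 = 41.
x: need Σw·x = 41·535 = 21935. Existing = 8·462 + 3·721 + 7·384 + 9·1059 + 5·85 = 18503. Remainder 3432 / 9 ≈ 381.33.
y: need Σw·y = 41·185 = 7585. Existing = 8·129 + 3·176 + 7·192 + 9·141 + 5·172 = 5033. Remainder 2552 / 9 ≈ 283.56.

(381, 284)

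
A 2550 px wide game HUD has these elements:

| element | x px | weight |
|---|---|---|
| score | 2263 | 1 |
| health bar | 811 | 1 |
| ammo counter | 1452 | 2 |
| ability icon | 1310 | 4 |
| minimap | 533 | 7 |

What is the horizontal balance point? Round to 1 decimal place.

x ≈ 996.6

Weights sum to 1 + 1 + 2 + 4 + 7 = 15.
Σw·x = 1·2263 + 1·811 + 2·1452 + 4·1310 + 7·533 = 14949, so x̄ = 14949/15 ≈ 996.60.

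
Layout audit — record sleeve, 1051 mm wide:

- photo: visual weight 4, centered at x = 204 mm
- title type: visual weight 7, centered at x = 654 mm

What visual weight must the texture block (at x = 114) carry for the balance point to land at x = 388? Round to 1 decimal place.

w ≈ 4.1

Existing Σw = 11 (4 + 7); existing moment 4·204 + 7·654 = 5394.
Balance at x = 388 requires (5394 + w·114) / (11 + w) = 388.
So w = (388·11 − 5394)/(114 − 388) = -1126/-274 ≈ 4.11.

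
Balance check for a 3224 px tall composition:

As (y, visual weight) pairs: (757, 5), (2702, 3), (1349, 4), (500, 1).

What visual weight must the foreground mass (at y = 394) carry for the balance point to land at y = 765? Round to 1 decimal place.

w ≈ 21.1

Fixed elements: Σw = 5 + 3 + 4 + 1 = 13, Σw·y = 5·757 + 3·2702 + 4·1349 + 1·500 = 17787.
Balance at y = 765 requires (17787 + w·394) / (13 + w) = 765.
Solving: w = (765·13 − 17787) / (394 − 765) = -7842 / -371 ≈ 21.14.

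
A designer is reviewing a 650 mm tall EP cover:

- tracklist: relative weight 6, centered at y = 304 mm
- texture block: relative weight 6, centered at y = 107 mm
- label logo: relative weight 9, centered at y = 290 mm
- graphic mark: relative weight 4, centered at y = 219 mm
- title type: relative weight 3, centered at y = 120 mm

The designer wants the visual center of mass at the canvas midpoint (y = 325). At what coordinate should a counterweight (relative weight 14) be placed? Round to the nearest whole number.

y ≈ 524

With the counterweight, Σw becomes 6 + 6 + 9 + 4 + 3 + 14 = 42.
y: need Σw·y = 42·325 = 13650. Existing = 6·304 + 6·107 + 9·290 + 4·219 + 3·120 = 6312. Remainder 7338 / 14 ≈ 524.14.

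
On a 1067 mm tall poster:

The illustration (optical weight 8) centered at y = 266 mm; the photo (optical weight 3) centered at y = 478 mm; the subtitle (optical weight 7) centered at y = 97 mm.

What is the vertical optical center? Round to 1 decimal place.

Weights sum to 8 + 3 + 7 = 18.
y: (8·266 + 3·478 + 7·97) / 18 = 4241 / 18 ≈ 235.61

y ≈ 235.6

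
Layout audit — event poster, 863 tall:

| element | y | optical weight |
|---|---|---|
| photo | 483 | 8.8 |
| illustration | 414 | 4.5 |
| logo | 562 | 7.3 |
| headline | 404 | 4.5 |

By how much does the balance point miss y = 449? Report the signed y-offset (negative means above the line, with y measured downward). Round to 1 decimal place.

Σw = 8.8 + 4.5 + 7.3 + 4.5 = 25.1.
y-moment: 8.8·483 + 4.5·414 + 7.3·562 + 4.5·404 = 12034.0; centroid 12034.0/25.1 ≈ 479.44.
Difference: 479.44 − 449 ≈ 30.44.

≈ 30.4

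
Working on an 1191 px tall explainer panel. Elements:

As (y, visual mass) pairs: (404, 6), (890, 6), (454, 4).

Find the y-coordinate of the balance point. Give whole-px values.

Σw = 6 + 6 + 4 = 16.
y: (6·404 + 6·890 + 4·454) / 16 = 9580 / 16 ≈ 598.75

y ≈ 599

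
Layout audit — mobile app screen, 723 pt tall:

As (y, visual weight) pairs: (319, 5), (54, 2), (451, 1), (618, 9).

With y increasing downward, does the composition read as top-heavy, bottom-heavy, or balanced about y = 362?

Σw = 5 + 2 + 1 + 9 = 17.
Σw·y = 5·319 + 2·54 + 1·451 + 9·618 = 7716, so ȳ = 7716/17 ≈ 453.88.
453.9 vs midline 362 → bottom-heavy.

bottom-heavy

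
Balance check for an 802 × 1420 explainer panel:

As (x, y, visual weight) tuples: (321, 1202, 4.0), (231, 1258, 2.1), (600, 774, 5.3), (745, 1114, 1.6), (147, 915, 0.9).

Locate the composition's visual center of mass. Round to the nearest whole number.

(451, 1019)

Total weight = 4.0 + 2.1 + 5.3 + 1.6 + 0.9 = 13.9.
x-moment: 4.0·321 + 2.1·231 + 5.3·600 + 1.6·745 + 0.9·147 = 6273.4; centroid 6273.4/13.9 ≈ 451.32.
y-moment: 4.0·1202 + 2.1·1258 + 5.3·774 + 1.6·1114 + 0.9·915 = 14157.9; centroid 14157.9/13.9 ≈ 1018.55.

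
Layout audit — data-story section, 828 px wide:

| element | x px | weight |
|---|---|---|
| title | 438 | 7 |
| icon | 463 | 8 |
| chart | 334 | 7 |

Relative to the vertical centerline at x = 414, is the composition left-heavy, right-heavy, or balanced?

Total weight = 7 + 8 + 7 = 22.
Σw·x = 7·438 + 8·463 + 7·334 = 9108, so x̄ = 9108/22 ≈ 414.00.
414.00 = 414 exactly: balanced.

balanced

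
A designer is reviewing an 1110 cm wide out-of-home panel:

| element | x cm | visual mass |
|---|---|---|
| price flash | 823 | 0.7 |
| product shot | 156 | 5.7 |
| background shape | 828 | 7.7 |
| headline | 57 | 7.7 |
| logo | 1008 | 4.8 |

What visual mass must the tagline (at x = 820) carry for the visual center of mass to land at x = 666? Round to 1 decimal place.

Known weights sum to 0.7 + 5.7 + 7.7 + 7.7 + 4.8 = 26.6; their moment is 0.7·823 + 5.7·156 + 7.7·828 + 7.7·57 + 4.8·1008 = 13118.2.
For the centroid to hit 666: (13118.2 + w·820) / (26.6 + w) = 666.
Solving: w = (666·26.6 − 13118.2) / (820 − 666) = 4597.4 / 154 ≈ 29.85.

w ≈ 29.9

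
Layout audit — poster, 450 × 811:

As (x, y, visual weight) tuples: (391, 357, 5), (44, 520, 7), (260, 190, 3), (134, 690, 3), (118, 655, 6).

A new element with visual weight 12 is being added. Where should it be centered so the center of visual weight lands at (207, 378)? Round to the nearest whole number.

After adding the new element, total weight = 5 + 7 + 3 + 3 + 6 + 12 = 36.
x: target moment 36×207 = 7452; current 5·391 + 7·44 + 3·260 + 3·134 + 6·118 = 4153; the new element supplies 3299, so x = 3299/12 ≈ 274.92.
y: target moment 36×378 = 13608; current 5·357 + 7·520 + 3·190 + 3·690 + 6·655 = 11995; the new element supplies 1613, so y = 1613/12 ≈ 134.42.

(275, 134)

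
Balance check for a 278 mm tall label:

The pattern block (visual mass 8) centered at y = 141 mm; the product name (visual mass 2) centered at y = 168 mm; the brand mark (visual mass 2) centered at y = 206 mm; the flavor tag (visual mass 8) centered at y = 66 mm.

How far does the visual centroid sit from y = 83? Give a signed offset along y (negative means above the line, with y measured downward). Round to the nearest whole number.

Weights sum to 8 + 2 + 2 + 8 = 20.
y: (8·141 + 2·168 + 2·206 + 8·66) / 20 = 2404 / 20 ≈ 120.20
Offset from y = 83: 120.20 − 83 ≈ 37.20.

≈ 37 mm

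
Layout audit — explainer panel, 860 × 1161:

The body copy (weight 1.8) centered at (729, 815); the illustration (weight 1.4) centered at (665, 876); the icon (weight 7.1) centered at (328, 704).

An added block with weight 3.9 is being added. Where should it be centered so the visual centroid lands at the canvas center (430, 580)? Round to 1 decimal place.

New total weight: (1.8 + 1.4 + 7.1) + 3.9 = 14.2.
Along x: (4572.0 + 3.9·x) / 14.2 = 430 (existing moment 1.8·729 + 1.4·665 + 7.1·328 = 4572.0) ⇒ x = (6106.0 − 4572.0) / 3.9 ≈ 393.33.
Along y: (7691.8 + 3.9·y) / 14.2 = 580 (existing moment 1.8·815 + 1.4·876 + 7.1·704 = 7691.8) ⇒ y = (8236.0 − 7691.8) / 3.9 ≈ 139.54.

(393.3, 139.5)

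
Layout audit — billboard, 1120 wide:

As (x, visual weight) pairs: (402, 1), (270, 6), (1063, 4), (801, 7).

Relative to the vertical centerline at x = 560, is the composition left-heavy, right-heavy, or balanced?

right-heavy

Σw = 1 + 6 + 4 + 7 = 18.
Σw·x = 1·402 + 6·270 + 4·1063 + 7·801 = 11881, so x̄ = 11881/18 ≈ 660.06.
660.1 vs midline 560 → right-heavy.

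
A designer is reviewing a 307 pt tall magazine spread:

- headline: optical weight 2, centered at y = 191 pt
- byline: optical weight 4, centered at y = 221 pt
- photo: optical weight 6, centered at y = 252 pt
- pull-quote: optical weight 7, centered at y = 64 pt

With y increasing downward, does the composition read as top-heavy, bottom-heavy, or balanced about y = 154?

Σw = 2 + 4 + 6 + 7 = 19.
y: (2·191 + 4·221 + 6·252 + 7·64) / 19 = 3226 / 19 ≈ 169.79
Since 169.8 is below (larger y than) 154, the composition reads bottom-heavy.

bottom-heavy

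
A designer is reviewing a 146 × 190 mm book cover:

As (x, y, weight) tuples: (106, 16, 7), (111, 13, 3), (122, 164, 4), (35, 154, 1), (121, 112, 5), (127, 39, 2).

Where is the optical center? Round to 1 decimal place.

(111.7, 72.7)

Total weight = 7 + 3 + 4 + 1 + 5 + 2 = 22.
Σw·x = 2457; x̄ = 2457/22 ≈ 111.68.
Σw·y = 1599; ȳ = 1599/22 ≈ 72.68.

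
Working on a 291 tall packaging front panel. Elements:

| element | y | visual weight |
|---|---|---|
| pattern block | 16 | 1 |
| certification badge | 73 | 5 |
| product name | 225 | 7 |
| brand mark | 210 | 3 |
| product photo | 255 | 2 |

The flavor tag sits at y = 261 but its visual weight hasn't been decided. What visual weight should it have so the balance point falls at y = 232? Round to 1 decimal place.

w ≈ 37.2

Known weights sum to 1 + 5 + 7 + 3 + 2 = 18; their moment is 1·16 + 5·73 + 7·225 + 3·210 + 2·255 = 3096.
Balance at y = 232 requires (3096 + w·261) / (18 + w) = 232.
Rearranging, w·(261 − 232) = 232·18 − 3096 = 1080, so w ≈ 1080/29 = 37.24.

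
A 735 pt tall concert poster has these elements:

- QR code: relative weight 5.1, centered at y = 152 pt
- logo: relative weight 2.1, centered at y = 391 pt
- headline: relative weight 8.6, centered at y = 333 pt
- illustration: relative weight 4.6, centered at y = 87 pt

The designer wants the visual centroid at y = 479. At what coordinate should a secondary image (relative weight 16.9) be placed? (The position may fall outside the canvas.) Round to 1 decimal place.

With the secondary image, Σw becomes 5.1 + 2.1 + 8.6 + 4.6 + 16.9 = 37.3.
y: target moment 37.3×479 = 17866.7; current 5.1·152 + 2.1·391 + 8.6·333 + 4.6·87 = 4860.3; the secondary image supplies 13006.4, so y = 13006.4/16.9 ≈ 769.61.

y ≈ 769.6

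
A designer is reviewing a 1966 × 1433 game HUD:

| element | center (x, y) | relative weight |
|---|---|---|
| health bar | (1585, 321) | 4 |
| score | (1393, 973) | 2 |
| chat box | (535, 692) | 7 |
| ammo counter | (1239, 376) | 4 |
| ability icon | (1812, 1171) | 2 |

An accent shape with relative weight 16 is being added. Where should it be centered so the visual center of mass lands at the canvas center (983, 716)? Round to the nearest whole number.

After adding the accent shape, total weight = 4 + 2 + 7 + 4 + 2 + 16 = 35.
x: need Σw·x = 35·983 = 34405. Existing = 4·1585 + 2·1393 + 7·535 + 4·1239 + 2·1812 = 21451. Remainder 12954 / 16 ≈ 809.62.
y: need Σw·y = 35·716 = 25060. Existing = 4·321 + 2·973 + 7·692 + 4·376 + 2·1171 = 11920. Remainder 13140 / 16 ≈ 821.25.

(810, 821)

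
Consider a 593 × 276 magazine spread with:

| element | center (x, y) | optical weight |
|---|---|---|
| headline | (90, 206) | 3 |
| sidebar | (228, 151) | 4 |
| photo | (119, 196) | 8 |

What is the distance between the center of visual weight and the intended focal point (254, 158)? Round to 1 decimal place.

≈ 115.2

Σw = 3 + 4 + 8 = 15.
x-moment: 3·90 + 4·228 + 8·119 = 2134; centroid 2134/15 ≈ 142.27.
y-moment: 3·206 + 4·151 + 8·196 = 2790; centroid 2790/15 ≈ 186.00.
Relative to (254, 158): Δ = (-111.73, 28.00); |Δ| = √(-111.73² + 28.00²) ≈ 115.19.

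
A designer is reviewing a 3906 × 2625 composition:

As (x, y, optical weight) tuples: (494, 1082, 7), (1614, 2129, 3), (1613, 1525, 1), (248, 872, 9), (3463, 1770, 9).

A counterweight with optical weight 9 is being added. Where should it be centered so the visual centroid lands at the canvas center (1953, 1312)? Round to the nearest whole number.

(3434, 1177)

After adding the counterweight, total weight = 7 + 3 + 1 + 9 + 9 + 9 = 38.
Along x: (43312 + 9·x) / 38 = 1953 (existing moment 7·494 + 3·1614 + 1·1613 + 9·248 + 9·3463 = 43312) ⇒ x = (74214 − 43312) / 9 ≈ 3433.56.
Along y: (39264 + 9·y) / 38 = 1312 (existing moment 7·1082 + 3·2129 + 1·1525 + 9·872 + 9·1770 = 39264) ⇒ y = (49856 − 39264) / 9 ≈ 1176.89.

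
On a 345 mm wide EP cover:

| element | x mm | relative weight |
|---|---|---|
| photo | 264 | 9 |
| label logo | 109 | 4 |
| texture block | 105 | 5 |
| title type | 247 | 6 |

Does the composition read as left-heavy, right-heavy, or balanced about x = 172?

right-heavy

Σw = 9 + 4 + 5 + 6 = 24.
Σw·x = 9·264 + 4·109 + 5·105 + 6·247 = 4819, so x̄ = 4819/24 ≈ 200.79.
Since 200.8 is right of 172, the composition reads right-heavy.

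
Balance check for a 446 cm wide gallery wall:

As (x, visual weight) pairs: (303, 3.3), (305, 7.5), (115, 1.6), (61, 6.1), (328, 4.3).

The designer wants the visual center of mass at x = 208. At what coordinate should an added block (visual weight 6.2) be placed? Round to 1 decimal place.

After adding the added block, total weight = 3.3 + 7.5 + 1.6 + 6.1 + 4.3 + 6.2 = 29.0.
x: target moment 29.0×208 = 6032.0; current 3.3·303 + 7.5·305 + 1.6·115 + 6.1·61 + 4.3·328 = 5253.9; the added block supplies 778.1, so x = 778.1/6.2 ≈ 125.50.

x ≈ 125.5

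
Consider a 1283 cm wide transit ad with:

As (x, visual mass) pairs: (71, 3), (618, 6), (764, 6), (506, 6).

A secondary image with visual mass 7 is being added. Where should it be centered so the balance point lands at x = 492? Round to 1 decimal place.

x ≈ 319.3

With the secondary image, Σw becomes 3 + 6 + 6 + 6 + 7 = 28.
x: need Σw·x = 28·492 = 13776. Existing = 3·71 + 6·618 + 6·764 + 6·506 = 11541. Remainder 2235 / 7 ≈ 319.29.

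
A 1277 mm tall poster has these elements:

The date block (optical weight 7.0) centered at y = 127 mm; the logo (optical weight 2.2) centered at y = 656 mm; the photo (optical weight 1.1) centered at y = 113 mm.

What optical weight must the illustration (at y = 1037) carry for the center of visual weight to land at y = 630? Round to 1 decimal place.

Known weights sum to 7.0 + 2.2 + 1.1 = 10.3; their moment is 7.0·127 + 2.2·656 + 1.1·113 = 2456.5.
For the centroid to hit 630: (2456.5 + w·1037) / (10.3 + w) = 630.
Solving: w = (630·10.3 − 2456.5) / (1037 − 630) = 4032.5 / 407 ≈ 9.91.

w ≈ 9.9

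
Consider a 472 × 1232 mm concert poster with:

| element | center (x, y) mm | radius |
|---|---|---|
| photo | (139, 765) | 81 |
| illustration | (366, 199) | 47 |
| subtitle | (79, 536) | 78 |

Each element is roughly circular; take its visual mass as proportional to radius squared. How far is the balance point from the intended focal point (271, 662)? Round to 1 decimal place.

≈ 143.9 mm

r² weights: photo 81² = 6561, illustration 47² = 2209, subtitle 78² = 6084. Total = 14854.
x-moment: 6561·139 + 2209·366 + 6084·79 = 2201109; centroid 2201109/14854 ≈ 148.18.
y-moment: 6561·765 + 2209·199 + 6084·536 = 8719780; centroid 8719780/14854 ≈ 587.03.
Offset from (271, 662): Δx ≈ -122.82, Δy ≈ -74.97; distance = √(Δx² + Δy²) ≈ 143.89.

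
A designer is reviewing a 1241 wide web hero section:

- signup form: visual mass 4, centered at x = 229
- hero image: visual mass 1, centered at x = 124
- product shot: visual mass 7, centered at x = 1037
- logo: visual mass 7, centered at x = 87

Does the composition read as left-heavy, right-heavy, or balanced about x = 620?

left-heavy

Total weight = 4 + 1 + 7 + 7 = 19.
x-moment: 4·229 + 1·124 + 7·1037 + 7·87 = 8908; centroid 8908/19 ≈ 468.84.
468.8 lies left of the midline 620, so the layout is left-heavy.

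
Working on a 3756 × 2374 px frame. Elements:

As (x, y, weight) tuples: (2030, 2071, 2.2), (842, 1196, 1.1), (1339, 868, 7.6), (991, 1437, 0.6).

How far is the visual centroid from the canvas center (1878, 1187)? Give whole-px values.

≈ 473 px

Total weight = 2.2 + 1.1 + 7.6 + 0.6 = 11.5.
x-moment: 2.2·2030 + 1.1·842 + 7.6·1339 + 0.6·991 = 16163.2; centroid 16163.2/11.5 ≈ 1405.50.
y-moment: 2.2·2071 + 1.1·1196 + 7.6·868 + 0.6·1437 = 13330.8; centroid 13330.8/11.5 ≈ 1159.20.
Relative to (1878, 1187): Δ = (-472.50, -27.80); |Δ| = √(-472.50² + -27.80²) ≈ 473.32.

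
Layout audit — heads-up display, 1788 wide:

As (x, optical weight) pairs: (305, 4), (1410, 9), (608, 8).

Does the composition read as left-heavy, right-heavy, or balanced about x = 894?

balanced

Σw = 4 + 9 + 8 = 21.
x: (4·305 + 9·1410 + 8·608) / 21 = 18774 / 21 ≈ 894.00
That equals the midline 894 — balanced.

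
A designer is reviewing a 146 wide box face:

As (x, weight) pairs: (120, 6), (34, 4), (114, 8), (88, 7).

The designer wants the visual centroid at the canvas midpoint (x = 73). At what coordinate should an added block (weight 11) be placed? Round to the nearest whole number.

New total weight: (6 + 4 + 8 + 7) + 11 = 36.
x: target moment 36×73 = 2628; current 6·120 + 4·34 + 8·114 + 7·88 = 2384; the added block supplies 244, so x = 244/11 ≈ 22.18.

x ≈ 22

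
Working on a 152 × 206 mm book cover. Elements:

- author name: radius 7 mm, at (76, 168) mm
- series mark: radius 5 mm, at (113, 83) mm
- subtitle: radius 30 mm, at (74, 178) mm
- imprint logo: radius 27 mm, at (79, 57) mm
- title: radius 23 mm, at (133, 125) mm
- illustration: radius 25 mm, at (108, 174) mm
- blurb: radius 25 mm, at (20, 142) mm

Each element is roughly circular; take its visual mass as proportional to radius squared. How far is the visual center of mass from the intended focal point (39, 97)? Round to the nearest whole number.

r² weights: author name 7² = 49, series mark 5² = 25, subtitle 30² = 900, imprint logo 27² = 729, title 23² = 529, illustration 25² = 625, blurb 25² = 625. Total = 3482.
x-moment: 49·76 + 25·113 + 900·74 + 729·79 + 529·133 + 625·108 + 625·20 = 281097; centroid 281097/3482 ≈ 80.73.
y-moment: 49·168 + 25·83 + 900·178 + 729·57 + 529·125 + 625·174 + 625·142 = 475685; centroid 475685/3482 ≈ 136.61.
Offset from (39, 97): Δx ≈ 41.73, Δy ≈ 39.61; distance = √(Δx² + Δy²) ≈ 57.54.

≈ 58 mm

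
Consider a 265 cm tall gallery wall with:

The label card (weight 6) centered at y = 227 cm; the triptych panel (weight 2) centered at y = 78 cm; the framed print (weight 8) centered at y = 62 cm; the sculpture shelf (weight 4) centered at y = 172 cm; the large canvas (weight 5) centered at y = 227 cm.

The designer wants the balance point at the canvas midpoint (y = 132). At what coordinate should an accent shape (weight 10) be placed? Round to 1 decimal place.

y ≈ 78.3

New total weight: (6 + 2 + 8 + 4 + 5) + 10 = 35.
y: target moment 35×132 = 4620; current 6·227 + 2·78 + 8·62 + 4·172 + 5·227 = 3837; the accent shape supplies 783, so y = 783/10 ≈ 78.30.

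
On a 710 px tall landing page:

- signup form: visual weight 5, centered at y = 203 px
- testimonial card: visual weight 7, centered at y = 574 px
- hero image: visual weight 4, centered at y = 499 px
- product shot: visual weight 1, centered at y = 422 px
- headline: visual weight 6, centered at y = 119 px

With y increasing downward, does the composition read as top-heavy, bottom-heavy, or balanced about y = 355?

balanced

Weights sum to 5 + 7 + 4 + 1 + 6 = 23.
Σw·y = 5·203 + 7·574 + 4·499 + 1·422 + 6·119 = 8165, so ȳ = 8165/23 ≈ 355.00.
That equals the midline 355 — balanced.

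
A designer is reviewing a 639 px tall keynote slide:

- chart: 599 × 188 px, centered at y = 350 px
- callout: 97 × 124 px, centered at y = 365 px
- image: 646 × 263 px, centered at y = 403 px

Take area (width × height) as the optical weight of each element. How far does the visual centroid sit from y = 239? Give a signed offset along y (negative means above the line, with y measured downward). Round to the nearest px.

Areas: chart 599·188 = 112612, callout 97·124 = 12028, image 646·263 = 169898. Total weight = 294538.
y-moment: 112612·350 + 12028·365 + 169898·403 = 112273314; centroid 112273314/294538 ≈ 381.18.
Difference: 381.18 − 239 ≈ 142.18.

≈ 142 px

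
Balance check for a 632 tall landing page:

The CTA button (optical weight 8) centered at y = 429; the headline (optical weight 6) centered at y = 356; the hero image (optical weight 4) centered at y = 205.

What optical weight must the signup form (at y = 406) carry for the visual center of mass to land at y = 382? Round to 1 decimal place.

Fixed elements: Σw = 8 + 6 + 4 = 18, Σw·y = 8·429 + 6·356 + 4·205 = 6388.
For the centroid to hit 382: (6388 + w·406) / (18 + w) = 382.
Rearranging, w·(406 − 382) = 382·18 − 6388 = 488, so w ≈ 488/24 = 20.33.

w ≈ 20.3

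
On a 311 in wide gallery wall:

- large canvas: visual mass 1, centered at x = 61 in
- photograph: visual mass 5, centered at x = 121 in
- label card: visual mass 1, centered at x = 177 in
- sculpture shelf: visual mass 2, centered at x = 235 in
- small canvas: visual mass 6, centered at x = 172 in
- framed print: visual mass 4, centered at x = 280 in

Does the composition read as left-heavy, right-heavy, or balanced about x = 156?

right-heavy

Σw = 1 + 5 + 1 + 2 + 6 + 4 = 19.
x: moment 3465 / weight 19 ≈ 182.37
182.4 lies right of the midline 156, so the layout is right-heavy.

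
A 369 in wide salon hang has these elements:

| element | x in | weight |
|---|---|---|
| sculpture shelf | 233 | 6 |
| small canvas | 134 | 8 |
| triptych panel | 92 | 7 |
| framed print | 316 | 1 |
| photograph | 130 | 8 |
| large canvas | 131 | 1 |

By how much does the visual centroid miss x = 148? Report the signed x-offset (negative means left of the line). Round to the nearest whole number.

≈ 0 in

Total weight = 6 + 8 + 7 + 1 + 8 + 1 = 31.
Σw·x = 6·233 + 8·134 + 7·92 + 1·316 + 8·130 + 1·131 = 4601, so x̄ = 4601/31 ≈ 148.42.
Against x = 148, that's 148.42 − 148 = 0.42.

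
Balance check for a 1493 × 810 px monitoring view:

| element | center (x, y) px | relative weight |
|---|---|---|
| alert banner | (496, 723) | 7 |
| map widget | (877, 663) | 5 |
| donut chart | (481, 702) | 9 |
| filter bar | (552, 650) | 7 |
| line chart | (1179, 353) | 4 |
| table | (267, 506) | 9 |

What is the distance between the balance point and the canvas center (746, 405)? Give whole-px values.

Weights sum to 7 + 5 + 9 + 7 + 4 + 9 = 41.
Σw·x = 7·496 + 5·877 + 9·481 + 7·552 + 4·1179 + 9·267 = 23169, so x̄ = 23169/41 ≈ 565.10.
Σw·y = 7·723 + 5·663 + 9·702 + 7·650 + 4·353 + 9·506 = 25210, so ȳ = 25210/41 ≈ 614.88.
Offset from (746, 405): Δx ≈ -180.90, Δy ≈ 209.88; distance = √(Δx² + Δy²) ≈ 277.08.

≈ 277 px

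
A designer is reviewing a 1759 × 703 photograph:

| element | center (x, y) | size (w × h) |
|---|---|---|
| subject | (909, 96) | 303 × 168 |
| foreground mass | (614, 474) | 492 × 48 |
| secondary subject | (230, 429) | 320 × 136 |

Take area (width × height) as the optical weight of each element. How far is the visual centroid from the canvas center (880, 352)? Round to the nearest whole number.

≈ 286

Areas → weights: subject 303·168 = 50904, foreground mass 492·48 = 23616, secondary subject 320·136 = 43520; Σw = 118040.
x-moment: 50904·909 + 23616·614 + 43520·230 = 70781560; centroid 70781560/118040 ≈ 599.64.
y-moment: 50904·96 + 23616·474 + 43520·429 = 34750848; centroid 34750848/118040 ≈ 294.40.
Relative to (880, 352): Δ = (-280.36, -57.60); |Δ| = √(-280.36² + -57.60²) ≈ 286.22.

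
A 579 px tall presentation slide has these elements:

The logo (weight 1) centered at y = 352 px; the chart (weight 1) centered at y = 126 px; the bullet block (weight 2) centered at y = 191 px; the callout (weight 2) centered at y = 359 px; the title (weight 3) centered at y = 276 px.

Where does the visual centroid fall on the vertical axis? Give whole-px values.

y ≈ 267

Σw = 1 + 1 + 2 + 2 + 3 = 9.
y: (1·352 + 1·126 + 2·191 + 2·359 + 3·276) / 9 = 2406 / 9 ≈ 267.33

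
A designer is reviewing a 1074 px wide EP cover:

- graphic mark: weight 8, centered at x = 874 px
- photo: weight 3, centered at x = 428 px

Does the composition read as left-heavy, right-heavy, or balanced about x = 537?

Weights sum to 8 + 3 = 11.
Σw·x = 8·874 + 3·428 = 8276, so x̄ = 8276/11 ≈ 752.36.
752.4 vs midline 537 → right-heavy.

right-heavy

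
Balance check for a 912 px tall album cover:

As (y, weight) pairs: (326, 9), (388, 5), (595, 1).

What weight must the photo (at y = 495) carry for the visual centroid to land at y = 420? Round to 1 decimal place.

Fixed elements: Σw = 9 + 5 + 1 = 15, Σw·y = 9·326 + 5·388 + 1·595 = 5469.
For the centroid to hit 420: (5469 + w·495) / (15 + w) = 420.
Rearranging, w·(495 − 420) = 420·15 − 5469 = 831, so w ≈ 831/75 = 11.08.

w ≈ 11.1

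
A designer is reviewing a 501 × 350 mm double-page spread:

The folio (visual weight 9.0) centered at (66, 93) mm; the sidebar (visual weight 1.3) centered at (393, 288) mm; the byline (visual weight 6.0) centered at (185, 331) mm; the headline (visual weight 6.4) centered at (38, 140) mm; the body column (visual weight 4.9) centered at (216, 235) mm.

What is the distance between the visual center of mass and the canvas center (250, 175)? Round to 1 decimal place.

≈ 123.5 mm

Weights sum to 9.0 + 1.3 + 6.0 + 6.4 + 4.9 = 27.6.
x: (9.0·66 + 1.3·393 + 6.0·185 + 6.4·38 + 4.9·216) / 27.6 = 3516.5 / 27.6 ≈ 127.41
y: (9.0·93 + 1.3·288 + 6.0·331 + 6.4·140 + 4.9·235) / 27.6 = 5244.9 / 27.6 ≈ 190.03
From (250, 175): dx = -122.59, dy = 15.03, so the distance is √(dx²+dy²) ≈ 123.51.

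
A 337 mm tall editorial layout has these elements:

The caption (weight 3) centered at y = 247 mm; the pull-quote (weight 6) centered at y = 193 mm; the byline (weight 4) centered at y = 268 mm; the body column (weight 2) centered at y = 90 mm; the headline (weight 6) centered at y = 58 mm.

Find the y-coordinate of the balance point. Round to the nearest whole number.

Σw = 3 + 6 + 4 + 2 + 6 = 21.
y-moment: 3·247 + 6·193 + 4·268 + 2·90 + 6·58 = 3499; centroid 3499/21 ≈ 166.62.

y ≈ 167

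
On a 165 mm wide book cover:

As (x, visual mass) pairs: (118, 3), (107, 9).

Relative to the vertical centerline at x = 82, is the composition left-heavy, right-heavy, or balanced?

right-heavy

Σw = 3 + 9 = 12.
x-moment: 3·118 + 9·107 = 1317; centroid 1317/12 ≈ 109.75.
Since 109.8 is right of 82, the composition reads right-heavy.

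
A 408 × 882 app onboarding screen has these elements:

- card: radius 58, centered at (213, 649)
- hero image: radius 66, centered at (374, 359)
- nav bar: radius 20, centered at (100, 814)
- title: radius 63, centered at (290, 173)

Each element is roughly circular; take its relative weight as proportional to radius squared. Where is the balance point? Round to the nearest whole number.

r² weights: card 58² = 3364, hero image 66² = 4356, nav bar 20² = 400, title 63² = 3969. Total = 12089.
x: (3364·213 + 4356·374 + 400·100 + 3969·290) / 12089 = 3536686 / 12089 ≈ 292.55
y: (3364·649 + 4356·359 + 400·814 + 3969·173) / 12089 = 4759277 / 12089 ≈ 393.69

(293, 394)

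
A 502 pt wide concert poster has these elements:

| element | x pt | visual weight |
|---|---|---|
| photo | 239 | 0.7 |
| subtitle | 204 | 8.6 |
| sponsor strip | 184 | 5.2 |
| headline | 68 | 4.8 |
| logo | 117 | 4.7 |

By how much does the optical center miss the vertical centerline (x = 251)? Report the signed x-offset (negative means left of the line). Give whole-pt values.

≈ -95 pt

Σw = 0.7 + 8.6 + 5.2 + 4.8 + 4.7 = 24.0.
x: (0.7·239 + 8.6·204 + 5.2·184 + 4.8·68 + 4.7·117) / 24.0 = 3754.8 / 24.0 ≈ 156.45
Difference: 156.45 − 251 ≈ -94.55.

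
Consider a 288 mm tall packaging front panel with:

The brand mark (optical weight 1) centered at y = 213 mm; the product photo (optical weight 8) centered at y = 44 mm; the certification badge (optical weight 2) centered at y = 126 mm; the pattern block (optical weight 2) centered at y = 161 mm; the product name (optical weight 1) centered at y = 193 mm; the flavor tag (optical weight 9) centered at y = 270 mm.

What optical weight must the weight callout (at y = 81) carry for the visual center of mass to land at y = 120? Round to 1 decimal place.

w ≈ 25.7

Known weights sum to 1 + 8 + 2 + 2 + 1 + 9 = 23; their moment is 1·213 + 8·44 + 2·126 + 2·161 + 1·193 + 9·270 = 3762.
Set Σw·y/Σw = 120: (3762 + 81w) = 120·(23 + w).
So w = (120·23 − 3762)/(81 − 120) = -1002/-39 ≈ 25.69.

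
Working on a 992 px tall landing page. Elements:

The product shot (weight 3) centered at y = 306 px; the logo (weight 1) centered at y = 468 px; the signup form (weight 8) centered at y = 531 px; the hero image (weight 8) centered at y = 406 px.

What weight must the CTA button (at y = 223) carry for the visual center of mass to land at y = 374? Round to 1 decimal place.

Known weights sum to 3 + 1 + 8 + 8 = 20; their moment is 3·306 + 1·468 + 8·531 + 8·406 = 8882.
Balance at y = 374 requires (8882 + w·223) / (20 + w) = 374.
Solving: w = (374·20 − 8882) / (223 − 374) = -1402 / -151 ≈ 9.28.

w ≈ 9.3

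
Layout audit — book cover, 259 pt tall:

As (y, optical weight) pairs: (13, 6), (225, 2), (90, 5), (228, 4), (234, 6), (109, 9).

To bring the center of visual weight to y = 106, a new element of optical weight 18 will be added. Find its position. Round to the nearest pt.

After adding the new element, total weight = 6 + 2 + 5 + 4 + 6 + 9 + 18 = 50.
Along y: (4275 + 18·y) / 50 = 106 (existing moment 6·13 + 2·225 + 5·90 + 4·228 + 6·234 + 9·109 = 4275) ⇒ y = (5300 − 4275) / 18 ≈ 56.94.

y ≈ 57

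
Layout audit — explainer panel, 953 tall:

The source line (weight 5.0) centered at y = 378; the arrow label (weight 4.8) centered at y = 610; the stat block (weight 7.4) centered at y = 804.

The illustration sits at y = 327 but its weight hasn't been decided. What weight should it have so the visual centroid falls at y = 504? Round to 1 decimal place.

Known weights sum to 5.0 + 4.8 + 7.4 = 17.2; their moment is 5.0·378 + 4.8·610 + 7.4·804 = 10767.6.
For the centroid to hit 504: (10767.6 + w·327) / (17.2 + w) = 504.
So w = (504·17.2 − 10767.6)/(327 − 504) = -2098.8/-177 ≈ 11.86.

w ≈ 11.9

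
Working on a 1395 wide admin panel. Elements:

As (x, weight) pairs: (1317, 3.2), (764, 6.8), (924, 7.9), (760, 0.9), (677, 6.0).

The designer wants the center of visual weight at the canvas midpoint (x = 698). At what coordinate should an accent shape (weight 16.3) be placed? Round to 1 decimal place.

With the accent shape, Σw becomes 3.2 + 6.8 + 7.9 + 0.9 + 6.0 + 16.3 = 41.1.
x: target moment 41.1×698 = 28687.8; current 3.2·1317 + 6.8·764 + 7.9·924 + 0.9·760 + 6.0·677 = 21455.2; the accent shape supplies 7232.6, so x = 7232.6/16.3 ≈ 443.72.

x ≈ 443.7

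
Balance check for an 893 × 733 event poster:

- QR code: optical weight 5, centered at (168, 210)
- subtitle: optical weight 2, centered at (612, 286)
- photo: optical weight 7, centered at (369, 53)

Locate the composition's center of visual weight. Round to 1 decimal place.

Weights sum to 5 + 2 + 7 = 14.
x: (5·168 + 2·612 + 7·369) / 14 = 4647 / 14 ≈ 331.93
y: (5·210 + 2·286 + 7·53) / 14 = 1993 / 14 ≈ 142.36

(331.9, 142.4)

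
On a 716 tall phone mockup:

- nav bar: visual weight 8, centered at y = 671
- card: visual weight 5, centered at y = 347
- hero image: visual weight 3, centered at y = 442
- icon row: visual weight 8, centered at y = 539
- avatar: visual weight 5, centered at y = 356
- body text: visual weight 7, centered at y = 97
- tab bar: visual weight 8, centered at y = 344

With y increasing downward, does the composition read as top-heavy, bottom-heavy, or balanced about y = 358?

Σw = 8 + 5 + 3 + 8 + 5 + 7 + 8 = 44.
y-moment: 8·671 + 5·347 + 3·442 + 8·539 + 5·356 + 7·97 + 8·344 = 17952; centroid 17952/44 ≈ 408.00.
Since 408.0 is below (larger y than) 358, the composition reads bottom-heavy.

bottom-heavy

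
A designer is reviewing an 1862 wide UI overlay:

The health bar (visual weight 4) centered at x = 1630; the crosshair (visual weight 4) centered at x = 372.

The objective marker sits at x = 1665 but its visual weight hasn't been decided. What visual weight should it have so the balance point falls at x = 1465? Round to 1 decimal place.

w ≈ 18.6

Known weights sum to 4 + 4 = 8; their moment is 4·1630 + 4·372 = 8008.
Balance at x = 1465 requires (8008 + w·1665) / (8 + w) = 1465.
So w = (1465·8 − 8008)/(1665 − 1465) = 3712/200 ≈ 18.56.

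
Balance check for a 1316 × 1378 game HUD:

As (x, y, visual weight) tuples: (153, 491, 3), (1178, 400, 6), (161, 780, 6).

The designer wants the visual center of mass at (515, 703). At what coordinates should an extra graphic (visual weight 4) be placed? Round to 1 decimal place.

(323.0, 1201.0)

After adding the extra graphic, total weight = 3 + 6 + 6 + 4 = 19.
x: need Σw·x = 19·515 = 9785. Existing = 3·153 + 6·1178 + 6·161 = 8493. Remainder 1292 / 4 ≈ 323.00.
y: need Σw·y = 19·703 = 13357. Existing = 3·491 + 6·400 + 6·780 = 8553. Remainder 4804 / 4 ≈ 1201.00.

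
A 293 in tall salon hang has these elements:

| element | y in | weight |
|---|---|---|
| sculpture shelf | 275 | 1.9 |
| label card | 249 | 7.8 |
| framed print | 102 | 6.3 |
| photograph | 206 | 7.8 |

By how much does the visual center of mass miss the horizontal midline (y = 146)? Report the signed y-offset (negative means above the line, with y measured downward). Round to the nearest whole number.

Σw = 1.9 + 7.8 + 6.3 + 7.8 = 23.8.
y: (1.9·275 + 7.8·249 + 6.3·102 + 7.8·206) / 23.8 = 4714.1 / 23.8 ≈ 198.07
Difference: 198.07 − 146 ≈ 52.07.

≈ 52 in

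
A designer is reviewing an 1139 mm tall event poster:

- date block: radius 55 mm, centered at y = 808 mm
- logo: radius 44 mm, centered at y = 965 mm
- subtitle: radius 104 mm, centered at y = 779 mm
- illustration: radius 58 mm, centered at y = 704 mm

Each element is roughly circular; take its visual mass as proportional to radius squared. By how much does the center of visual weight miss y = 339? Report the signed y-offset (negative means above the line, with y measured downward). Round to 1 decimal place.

r² weights: date block 55² = 3025, logo 44² = 1936, subtitle 104² = 10816, illustration 58² = 3364. Total = 19141.
Σw·y = 3025·808 + 1936·965 + 10816·779 + 3364·704 = 15106360, so ȳ = 15106360/19141 ≈ 789.21.
Difference: 789.21 − 339 ≈ 450.21.

≈ 450.2 mm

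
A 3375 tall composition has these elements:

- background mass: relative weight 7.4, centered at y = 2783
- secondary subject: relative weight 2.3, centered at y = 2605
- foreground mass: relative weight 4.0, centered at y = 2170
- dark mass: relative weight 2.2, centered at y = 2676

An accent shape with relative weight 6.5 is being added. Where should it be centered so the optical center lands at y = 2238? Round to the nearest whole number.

With the accent shape, Σw becomes 7.4 + 2.3 + 4.0 + 2.2 + 6.5 = 22.4.
Along y: (41152.9 + 6.5·y) / 22.4 = 2238 (existing moment 7.4·2783 + 2.3·2605 + 4.0·2170 + 2.2·2676 = 41152.9) ⇒ y = (50131.2 − 41152.9) / 6.5 ≈ 1381.28.

y ≈ 1381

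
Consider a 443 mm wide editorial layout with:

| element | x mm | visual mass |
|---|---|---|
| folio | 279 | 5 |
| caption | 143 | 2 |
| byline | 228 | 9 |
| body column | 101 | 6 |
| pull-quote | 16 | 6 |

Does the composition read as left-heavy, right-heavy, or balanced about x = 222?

Weights sum to 5 + 2 + 9 + 6 + 6 = 28.
Σw·x = 5·279 + 2·143 + 9·228 + 6·101 + 6·16 = 4435, so x̄ = 4435/28 ≈ 158.39.
158.4 lies left of the midline 222, so the layout is left-heavy.

left-heavy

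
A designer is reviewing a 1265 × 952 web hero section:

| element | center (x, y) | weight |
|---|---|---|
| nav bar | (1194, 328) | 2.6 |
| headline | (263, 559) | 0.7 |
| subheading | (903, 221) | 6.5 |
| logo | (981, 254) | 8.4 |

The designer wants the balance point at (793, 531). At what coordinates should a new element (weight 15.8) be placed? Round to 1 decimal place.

(605.3, 838.0)

With the new element, Σw becomes 2.6 + 0.7 + 6.5 + 8.4 + 15.8 = 34.0.
Along x: (17398.4 + 15.8·x) / 34.0 = 793 (existing moment 2.6·1194 + 0.7·263 + 6.5·903 + 8.4·981 = 17398.4) ⇒ x = (26962.0 − 17398.4) / 15.8 ≈ 605.29.
Along y: (4814.2 + 15.8·y) / 34.0 = 531 (existing moment 2.6·328 + 0.7·559 + 6.5·221 + 8.4·254 = 4814.2) ⇒ y = (18054.0 − 4814.2) / 15.8 ≈ 837.96.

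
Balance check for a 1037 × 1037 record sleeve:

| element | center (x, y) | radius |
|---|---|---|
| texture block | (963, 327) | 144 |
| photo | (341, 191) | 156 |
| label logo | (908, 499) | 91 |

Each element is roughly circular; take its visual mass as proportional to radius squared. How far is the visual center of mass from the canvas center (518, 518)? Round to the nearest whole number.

Weights ∝ r²: texture block 144² = 20736, photo 156² = 24336, label logo 91² = 8281; Σw = 53353.
x-moment: 20736·963 + 24336·341 + 8281·908 = 35786492; centroid 35786492/53353 ≈ 670.75.
y-moment: 20736·327 + 24336·191 + 8281·499 = 15561067; centroid 15561067/53353 ≈ 291.66.
Relative to (518, 518): Δ = (152.75, -226.34); |Δ| = √(152.75² + -226.34²) ≈ 273.06.

≈ 273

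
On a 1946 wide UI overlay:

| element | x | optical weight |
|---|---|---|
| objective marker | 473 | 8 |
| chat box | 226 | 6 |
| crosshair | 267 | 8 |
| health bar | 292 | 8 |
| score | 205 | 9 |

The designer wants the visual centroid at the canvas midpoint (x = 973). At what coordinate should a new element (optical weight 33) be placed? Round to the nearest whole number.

x ≈ 1776

With the new element, Σw becomes 8 + 6 + 8 + 8 + 9 + 33 = 72.
x: need Σw·x = 72·973 = 70056. Existing = 8·473 + 6·226 + 8·267 + 8·292 + 9·205 = 11457. Remainder 58599 / 33 ≈ 1775.73.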